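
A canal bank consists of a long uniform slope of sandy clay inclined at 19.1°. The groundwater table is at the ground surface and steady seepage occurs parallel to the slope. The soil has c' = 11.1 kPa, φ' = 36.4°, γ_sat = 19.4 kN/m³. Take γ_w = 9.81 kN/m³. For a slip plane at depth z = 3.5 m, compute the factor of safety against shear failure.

FS = 1.58

With seepage parallel to the slope and the water table at the surface, the effective normal stress on the slip plane uses the buoyant unit weight γ' = γ_sat − γ_w while the driving shear stress uses γ_sat:
FS = [c' + γ' z cos²β tanφ'] / [γ_sat z sinβ cosβ]
γ' = 19.4 − 9.81 = 9.59 kN/m³
Numerator = 11.1 + 9.59·3.5·cos²19.1°·tan36.4° = 11.1 + 9.59·3.5·0.8929·0.7373 = 33.197 kPa
Denominator = 19.4·3.5·sin19.1°·cos19.1° = 19.4·3.5·0.3272·0.9449 = 20.995 kPa
FS = 33.197 / 20.995 = 1.581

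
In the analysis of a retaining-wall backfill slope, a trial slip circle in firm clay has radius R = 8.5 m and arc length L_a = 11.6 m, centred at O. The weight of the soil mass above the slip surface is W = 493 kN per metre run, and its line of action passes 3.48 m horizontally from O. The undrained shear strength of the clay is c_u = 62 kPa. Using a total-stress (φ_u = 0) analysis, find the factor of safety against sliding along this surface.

Taking moments about the centre O, the resisting moment is provided by the undrained shear strength acting along the arc:
M_R = c_u·L_a·R = 62·11.60·8.5 = 6113.2 kN·m/m
M_D = W·d = 493·3.48 = 1715.6 kN·m/m
FS = M_R / M_D = 6113.2 / 1715.6 = 3.563

FS = 3.56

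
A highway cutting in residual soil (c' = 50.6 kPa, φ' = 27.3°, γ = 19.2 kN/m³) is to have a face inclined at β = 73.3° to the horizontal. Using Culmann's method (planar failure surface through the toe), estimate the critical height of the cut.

H_c = 29.38 m

Culmann's analysis gives the critical failure plane at α_cr = (β + φ')/2 = (73.3 + 27.3)/2 = 50.3°, and the critical height
H_c = (4c'/γ) · sinβ cosφ' / [1 − cos(β − φ')]
    = (4·50.6/19.2) · sin73.3°·cos27.3° / [1 − cos(46.0°)]
    = 10.542 · 0.9578·0.8886 / [1 − 0.6947]
    = 10.542 · 0.8511 / 0.3053
    = 29.38 m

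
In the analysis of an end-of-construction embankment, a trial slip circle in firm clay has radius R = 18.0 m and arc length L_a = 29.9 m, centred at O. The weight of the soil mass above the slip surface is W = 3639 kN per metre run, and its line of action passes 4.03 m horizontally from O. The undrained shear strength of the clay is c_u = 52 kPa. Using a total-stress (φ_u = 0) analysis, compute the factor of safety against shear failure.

FS = 1.91

Taking moments about the centre O, the resisting moment is provided by the undrained shear strength acting along the arc:
M_R = c_u·L_a·R = 52·29.90·18.0 = 27986.4 kN·m/m
M_D = W·d = 3639·4.03 = 14665.2 kN·m/m
FS = M_R / M_D = 27986.4 / 14665.2 = 1.908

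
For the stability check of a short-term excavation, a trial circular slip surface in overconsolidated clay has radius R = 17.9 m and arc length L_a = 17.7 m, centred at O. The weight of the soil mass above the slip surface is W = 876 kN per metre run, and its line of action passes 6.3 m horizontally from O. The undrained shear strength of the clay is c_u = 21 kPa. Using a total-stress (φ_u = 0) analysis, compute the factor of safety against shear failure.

FS = 1.21

Taking moments about the centre O, the resisting moment is provided by the undrained shear strength acting along the arc:
M_R = c_u·L_a·R = 21·17.70·17.9 = 6653.4 kN·m/m
M_D = W·d = 876·6.3 = 5518.8 kN·m/m
FS = M_R / M_D = 6653.4 / 5518.8 = 1.206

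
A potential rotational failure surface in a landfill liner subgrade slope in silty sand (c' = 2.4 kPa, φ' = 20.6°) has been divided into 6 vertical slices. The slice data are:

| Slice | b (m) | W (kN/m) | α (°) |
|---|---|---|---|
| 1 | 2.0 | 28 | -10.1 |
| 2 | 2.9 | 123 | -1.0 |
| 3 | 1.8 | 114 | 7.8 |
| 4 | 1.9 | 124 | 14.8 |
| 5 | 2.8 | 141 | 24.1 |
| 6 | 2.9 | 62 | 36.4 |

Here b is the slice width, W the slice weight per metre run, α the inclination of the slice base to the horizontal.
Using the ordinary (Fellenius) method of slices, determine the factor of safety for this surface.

FS = 1.85

Ordinary method of slices: FS = Σ[c'·Δl_i + (W_i cosα_i)·tanφ'] / Σ W_i sinα_i, with Δl_i = b_i / cosα_i.
Slice 1: Δl = 2.0/cos(-10.1°) = 2.031 m; N'_1 = 28·cos(-10.1°) = 27.6; c'Δl = 4.88; W sinα = -4.9
Slice 2: Δl = 2.9/cos(-1.0°) = 2.900 m; N'_2 = 123·cos(-1.0°) = 123.0; c'Δl = 6.96; W sinα = -2.1
Slice 3: Δl = 1.8/cos7.8° = 1.817 m; N'_3 = 114·cos7.8° = 112.9; c'Δl = 4.36; W sinα = 15.5
Slice 4: Δl = 1.9/cos14.8° = 1.965 m; N'_4 = 124·cos14.8° = 119.9; c'Δl = 4.72; W sinα = 31.7
Slice 5: Δl = 2.8/cos24.1° = 3.067 m; N'_5 = 141·cos24.1° = 128.7; c'Δl = 7.36; W sinα = 57.6
Slice 6: Δl = 2.9/cos36.4° = 3.603 m; N'_6 = 62·cos36.4° = 49.9; c'Δl = 8.65; W sinα = 36.8
Σc'Δl = 36.9 kN/m; ΣN' = 562.0 kN/m; ΣW sinα = 134.5 kN/m
Resisting = 36.9 + 562.0·tan20.6° = 36.9 + 211.2 = 248.2 kN/m
FS = 248.2 / 134.5 = 1.846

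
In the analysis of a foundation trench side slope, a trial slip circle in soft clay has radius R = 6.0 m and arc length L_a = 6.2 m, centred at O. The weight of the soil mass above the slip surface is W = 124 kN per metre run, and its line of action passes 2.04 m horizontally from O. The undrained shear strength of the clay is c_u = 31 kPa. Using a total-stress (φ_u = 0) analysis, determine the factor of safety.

Taking moments about the centre O, the resisting moment is provided by the undrained shear strength acting along the arc:
M_R = c_u·L_a·R = 31·6.20·6.0 = 1153.2 kN·m/m
M_D = W·d = 124·2.04 = 253.0 kN·m/m
FS = M_R / M_D = 1153.2 / 253.0 = 4.559

FS = 4.56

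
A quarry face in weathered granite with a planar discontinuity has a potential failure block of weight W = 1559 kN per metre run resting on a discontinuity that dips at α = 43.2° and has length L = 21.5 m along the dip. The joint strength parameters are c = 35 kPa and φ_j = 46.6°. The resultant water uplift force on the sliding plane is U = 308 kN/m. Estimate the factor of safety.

FS = 1.53

Resolving the block weight along and normal to the plane and applying the Mohr–Coulomb strength on the joint:
N' = W cosα − U = 1559·cos43.2° − 308 = 828.5 kN/m
Driving force T = W sinα = 1559·sin43.2° = 1067.2 kN/m
Resisting force R = c·L + N'·tanφ_j = 35·21.5 + 828.5·tan46.6° = 752.5 + 876.1 = 1628.6 kN/m
FS = R / T = 1628.6 / 1067.2 = 1.526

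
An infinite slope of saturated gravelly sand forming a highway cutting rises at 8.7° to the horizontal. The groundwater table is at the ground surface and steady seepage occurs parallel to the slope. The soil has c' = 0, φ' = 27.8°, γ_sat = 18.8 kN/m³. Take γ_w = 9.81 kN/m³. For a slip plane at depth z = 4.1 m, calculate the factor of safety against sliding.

FS = 1.65

With seepage parallel to the slope and the water table at the surface, the effective normal stress on the slip plane uses the buoyant unit weight γ' = γ_sat − γ_w while the driving shear stress uses γ_sat:
FS = [c' + γ' z cos²β tanφ'] / [γ_sat z sinβ cosβ]
(For c' = 0 this reduces to FS = (γ'/γ_sat)·tanφ'/tanβ.)
γ' = 18.8 − 9.81 = 8.99 kN/m³
Numerator = 0.0 + 8.99·4.1·cos²8.7°·tan27.8° = 0.0 + 8.99·4.1·0.9771·0.5272 = 18.989 kPa
Denominator = 18.8·4.1·sin8.7°·cos8.7° = 18.8·4.1·0.1513·0.9885 = 11.525 kPa
FS = 18.989 / 11.525 = 1.648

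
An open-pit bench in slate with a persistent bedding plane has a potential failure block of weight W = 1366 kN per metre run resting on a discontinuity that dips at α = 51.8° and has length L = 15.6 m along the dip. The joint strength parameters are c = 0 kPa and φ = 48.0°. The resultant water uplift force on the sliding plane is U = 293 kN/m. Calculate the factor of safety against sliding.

Resolving the block weight along and normal to the plane and applying the Mohr–Coulomb strength on the joint:
N' = W cosα − U = 1366·cos51.8° − 293 = 551.7 kN/m
Driving force T = W sinα = 1366·sin51.8° = 1073.5 kN/m
Resisting force R = c·L + N'·tanφ = 0·15.6 + 551.7·tan48.0° = 0.0 + 612.8 = 612.8 kN/m
FS = R / T = 612.8 / 1073.5 = 0.571

FS = 0.57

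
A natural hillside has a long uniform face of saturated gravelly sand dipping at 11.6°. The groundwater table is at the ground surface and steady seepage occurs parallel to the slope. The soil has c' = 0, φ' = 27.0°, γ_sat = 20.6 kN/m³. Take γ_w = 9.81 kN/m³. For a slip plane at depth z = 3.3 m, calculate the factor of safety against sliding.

FS = 1.30

With seepage parallel to the slope and the water table at the surface, the effective normal stress on the slip plane uses the buoyant unit weight γ' = γ_sat − γ_w while the driving shear stress uses γ_sat:
FS = [c' + γ' z cos²β tanφ'] / [γ_sat z sinβ cosβ]
(For c' = 0 this reduces to FS = (γ'/γ_sat)·tanφ'/tanβ.)
γ' = 20.6 − 9.81 = 10.79 kN/m³
Numerator = 0.0 + 10.79·3.3·cos²11.6°·tan27.0° = 0.0 + 10.79·3.3·0.9596·0.5095 = 17.409 kPa
Denominator = 20.6·3.3·sin11.6°·cos11.6° = 20.6·3.3·0.2011·0.9796 = 13.390 kPa
FS = 17.409 / 13.390 = 1.300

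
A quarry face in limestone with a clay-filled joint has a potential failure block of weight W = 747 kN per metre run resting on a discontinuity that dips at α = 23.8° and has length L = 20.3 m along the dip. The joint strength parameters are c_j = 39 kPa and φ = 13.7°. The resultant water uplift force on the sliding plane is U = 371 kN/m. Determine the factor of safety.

Resolving the block weight along and normal to the plane and applying the Mohr–Coulomb strength on the joint:
N' = W cosα − U = 747·cos23.8° − 371 = 312.5 kN/m
Driving force T = W sinα = 747·sin23.8° = 301.4 kN/m
Resisting force R = c_j·L + N'·tanφ = 39·20.3 + 312.5·tan13.7° = 791.7 + 76.2 = 867.9 kN/m
FS = R / T = 867.9 / 301.4 = 2.879

FS = 2.88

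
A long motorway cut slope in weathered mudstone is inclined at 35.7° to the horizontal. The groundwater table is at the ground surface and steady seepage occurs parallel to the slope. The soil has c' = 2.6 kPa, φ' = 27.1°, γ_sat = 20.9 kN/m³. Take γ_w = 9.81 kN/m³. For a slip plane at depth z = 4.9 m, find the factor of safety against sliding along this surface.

With seepage parallel to the slope and the water table at the surface, the effective normal stress on the slip plane uses the buoyant unit weight γ' = γ_sat − γ_w while the driving shear stress uses γ_sat:
FS = [c' + γ' z cos²β tanφ'] / [γ_sat z sinβ cosβ]
γ' = 20.9 − 9.81 = 11.09 kN/m³
Numerator = 2.6 + 11.09·4.9·cos²35.7°·tan27.1° = 2.6 + 11.09·4.9·0.6595·0.5117 = 20.939 kPa
Denominator = 20.9·4.9·sin35.7°·cos35.7° = 20.9·4.9·0.5835·0.8121 = 48.530 kPa
FS = 20.939 / 48.530 = 0.431

FS = 0.43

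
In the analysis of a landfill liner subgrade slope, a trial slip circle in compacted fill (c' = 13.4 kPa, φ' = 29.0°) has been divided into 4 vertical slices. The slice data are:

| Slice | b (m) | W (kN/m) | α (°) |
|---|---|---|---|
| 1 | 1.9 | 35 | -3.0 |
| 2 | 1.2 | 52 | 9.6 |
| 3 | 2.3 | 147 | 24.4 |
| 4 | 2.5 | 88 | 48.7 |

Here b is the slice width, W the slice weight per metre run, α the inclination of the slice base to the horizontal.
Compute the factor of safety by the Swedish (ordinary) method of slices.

Ordinary method of slices: FS = Σ[c'·Δl_i + (W_i cosα_i)·tanφ'] / Σ W_i sinα_i, with Δl_i = b_i / cosα_i.
Slice 1: Δl = 1.9/cos(-3.0°) = 1.903 m; N'_1 = 35·cos(-3.0°) = 35.0; c'Δl = 25.49; W sinα = -1.8
Slice 2: Δl = 1.2/cos9.6° = 1.217 m; N'_2 = 52·cos9.6° = 51.3; c'Δl = 16.31; W sinα = 8.7
Slice 3: Δl = 2.3/cos24.4° = 2.526 m; N'_3 = 147·cos24.4° = 133.9; c'Δl = 33.84; W sinα = 60.7
Slice 4: Δl = 2.5/cos48.7° = 3.788 m; N'_4 = 88·cos48.7° = 58.1; c'Δl = 50.76; W sinα = 66.1
Σc'Δl = 126.4 kN/m; ΣN' = 278.2 kN/m; ΣW sinα = 133.7 kN/m
Resisting = 126.4 + 278.2·tan29.0° = 126.4 + 154.2 = 280.6 kN/m
FS = 280.6 / 133.7 = 2.099

FS = 2.10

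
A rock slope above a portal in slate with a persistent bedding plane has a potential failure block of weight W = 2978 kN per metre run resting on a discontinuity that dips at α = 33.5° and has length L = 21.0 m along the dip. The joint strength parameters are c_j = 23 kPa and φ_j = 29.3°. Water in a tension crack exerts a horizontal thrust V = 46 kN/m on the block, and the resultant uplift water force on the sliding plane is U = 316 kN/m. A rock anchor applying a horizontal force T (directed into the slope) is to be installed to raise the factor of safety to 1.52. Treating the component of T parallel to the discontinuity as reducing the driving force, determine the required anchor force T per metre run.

T = 553 kN/m

Resolving forces along and normal to the sliding plane, with the horizontal anchor force T adding T·sinα to the effective normal force and T·cosα acting up the plane against the driving force:
FS = [c_jL + (W cosα − U − V sinα + T sinα) tanφ_j] / [W sinα + V cosα − T cosα]
Without the anchor: N' = 2141.9 kN/m, driving T_d = 1682.0 kN/m, resisting R = 23·21.0 + 2141.9·tan29.3° = 1685.0 kN/m, FS = 1.00.
Setting FS = 1.52 and solving for T:
1.52·(1682.0 − T cos33.5°) = 1685.0 + T sin33.5°·tan29.3°
T·(sin33.5°·tan29.3° + 1.52·cos33.5°) = 1.52·1682.0 − 1685.0
T·(0.5519·0.5612 + 1.52·0.8339) = 2556.7 − 1685.0 = 871.7
T·1.5772 = 871.7
T = 552.7 kN/m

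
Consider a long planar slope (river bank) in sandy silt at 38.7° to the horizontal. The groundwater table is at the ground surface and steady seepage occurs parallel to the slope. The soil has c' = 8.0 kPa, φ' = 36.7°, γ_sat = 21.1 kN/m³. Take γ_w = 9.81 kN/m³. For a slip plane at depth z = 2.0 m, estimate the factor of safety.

With seepage parallel to the slope and the water table at the surface, the effective normal stress on the slip plane uses the buoyant unit weight γ' = γ_sat − γ_w while the driving shear stress uses γ_sat:
FS = [c' + γ' z cos²β tanφ'] / [γ_sat z sinβ cosβ]
γ' = 21.1 − 9.81 = 11.29 kN/m³
Numerator = 8.0 + 11.29·2.0·cos²38.7°·tan36.7° = 8.0 + 11.29·2.0·0.6091·0.7454 = 18.251 kPa
Denominator = 21.1·2.0·sin38.7°·cos38.7° = 21.1·2.0·0.6252·0.7804 = 20.592 kPa
FS = 18.251 / 20.592 = 0.886

FS = 0.89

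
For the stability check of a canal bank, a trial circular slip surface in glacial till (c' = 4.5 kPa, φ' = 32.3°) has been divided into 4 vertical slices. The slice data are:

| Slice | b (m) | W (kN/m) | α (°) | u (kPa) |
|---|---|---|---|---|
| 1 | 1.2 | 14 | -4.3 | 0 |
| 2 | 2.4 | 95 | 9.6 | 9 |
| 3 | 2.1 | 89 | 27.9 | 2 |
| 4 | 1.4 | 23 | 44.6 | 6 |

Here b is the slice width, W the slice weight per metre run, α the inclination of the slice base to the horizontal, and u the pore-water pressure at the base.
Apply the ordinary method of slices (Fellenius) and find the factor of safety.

FS = 1.92

Ordinary method of slices: FS = Σ[c'·Δl_i + (W_i cosα_i − u_i·Δl_i)·tanφ'] / Σ W_i sinα_i, with Δl_i = b_i / cosα_i.
Slice 1: Δl = 1.2/cos(-4.3°) = 1.203 m; N'_1 = 14·cos(-4.3°) − 0·1.203 = 14.0; c'Δl = 5.42; W sinα = -1.0
Slice 2: Δl = 2.4/cos9.6° = 2.434 m; N'_2 = 95·cos9.6° − 9·2.434 = 71.8; c'Δl = 10.95; W sinα = 15.8
Slice 3: Δl = 2.1/cos27.9° = 2.376 m; N'_3 = 89·cos27.9° − 2·2.376 = 73.9; c'Δl = 10.69; W sinα = 41.6
Slice 4: Δl = 1.4/cos44.6° = 1.966 m; N'_4 = 23·cos44.6° − 6·1.966 = 4.6; c'Δl = 8.85; W sinα = 16.1
Σc'Δl = 35.9 kN/m; ΣN' = 164.2 kN/m; ΣW sinα = 72.6 kN/m
Resisting = 35.9 + 164.2·tan32.3° = 35.9 + 103.8 = 139.7 kN/m
FS = 139.7 / 72.6 = 1.925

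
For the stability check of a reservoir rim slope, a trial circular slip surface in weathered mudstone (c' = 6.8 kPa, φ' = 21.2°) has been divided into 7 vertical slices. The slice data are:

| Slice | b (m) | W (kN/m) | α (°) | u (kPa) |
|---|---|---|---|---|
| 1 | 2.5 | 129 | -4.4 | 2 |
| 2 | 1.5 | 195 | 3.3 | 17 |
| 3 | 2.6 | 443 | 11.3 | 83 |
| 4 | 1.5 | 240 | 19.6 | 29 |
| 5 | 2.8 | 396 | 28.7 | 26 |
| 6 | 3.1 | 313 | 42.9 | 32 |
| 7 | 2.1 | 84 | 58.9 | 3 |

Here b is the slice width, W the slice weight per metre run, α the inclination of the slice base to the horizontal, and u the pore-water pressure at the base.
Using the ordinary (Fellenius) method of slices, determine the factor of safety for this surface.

Ordinary method of slices: FS = Σ[c'·Δl_i + (W_i cosα_i − u_i·Δl_i)·tanφ'] / Σ W_i sinα_i, with Δl_i = b_i / cosα_i.
Slice 1: Δl = 2.5/cos(-4.4°) = 2.507 m; N'_1 = 129·cos(-4.4°) − 2·2.507 = 123.6; c'Δl = 17.05; W sinα = -9.9
Slice 2: Δl = 1.5/cos3.3° = 1.502 m; N'_2 = 195·cos3.3° − 17·1.502 = 169.1; c'Δl = 10.22; W sinα = 11.2
Slice 3: Δl = 2.6/cos11.3° = 2.651 m; N'_3 = 443·cos11.3° − 83·2.651 = 214.3; c'Δl = 18.03; W sinα = 86.8
Slice 4: Δl = 1.5/cos19.6° = 1.592 m; N'_4 = 240·cos19.6° − 29·1.592 = 179.9; c'Δl = 10.83; W sinα = 80.5
Slice 5: Δl = 2.8/cos28.7° = 3.192 m; N'_5 = 396·cos28.7° − 26·3.192 = 264.4; c'Δl = 21.71; W sinα = 190.2
Slice 6: Δl = 3.1/cos42.9° = 4.232 m; N'_6 = 313·cos42.9° − 32·4.232 = 93.9; c'Δl = 28.78; W sinα = 213.1
Slice 7: Δl = 2.1/cos58.9° = 4.066 m; N'_7 = 84·cos58.9° − 3·4.066 = 31.2; c'Δl = 27.65; W sinα = 71.9
Σc'Δl = 134.3 kN/m; ΣN' = 1076.4 kN/m; ΣW sinα = 643.8 kN/m
Resisting = 134.3 + 1076.4·tan21.2° = 134.3 + 417.5 = 551.8 kN/m
FS = 551.8 / 643.8 = 0.857

FS = 0.86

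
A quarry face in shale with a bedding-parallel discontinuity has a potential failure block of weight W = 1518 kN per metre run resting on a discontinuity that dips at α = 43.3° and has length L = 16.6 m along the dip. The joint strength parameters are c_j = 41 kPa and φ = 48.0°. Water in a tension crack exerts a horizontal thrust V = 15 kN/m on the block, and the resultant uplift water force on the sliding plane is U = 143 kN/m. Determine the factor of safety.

Resolving the block weight along and normal to the plane and applying the Mohr–Coulomb strength on the joint:
N' = W cosα − U − V sinα = 1518·cos43.3° − 143 − 15·sin43.3° = 951.5 kN/m
Driving force T = W sinα + V cosα = 1518·sin43.3° + 15·cos43.3° = 1052.0 kN/m
Resisting force R = c_j·L + N'·tanφ = 41·16.6 + 951.5·tan48.0° = 680.6 + 1056.7 = 1737.3 kN/m
FS = R / T = 1737.3 / 1052.0 = 1.651

FS = 1.65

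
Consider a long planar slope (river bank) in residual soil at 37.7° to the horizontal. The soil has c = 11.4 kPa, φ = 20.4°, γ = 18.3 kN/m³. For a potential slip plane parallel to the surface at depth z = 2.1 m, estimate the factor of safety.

For an infinite slope with a slip plane parallel to the surface (no pore pressure): FS = [c + γz cos²β tanφ] / [γz sinβ cosβ].
γz = 18.3·2.1 = 38.43 kN/m²
Numerator = 11.4 + 38.43·cos²37.7°·tan20.4° = 11.4 + 38.43·0.6260·0.3719 = 20.347 kPa
Denominator = 38.43·sin37.7°·cos37.7° = 38.43·0.6115·0.7912 = 18.595 kPa
FS = 20.347 / 18.595 = 1.094

FS = 1.09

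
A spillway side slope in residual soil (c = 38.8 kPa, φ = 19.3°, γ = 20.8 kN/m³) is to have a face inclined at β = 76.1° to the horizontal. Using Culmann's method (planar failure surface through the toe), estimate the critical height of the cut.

H_c = 15.11 m

Culmann's analysis gives the critical failure plane at α_cr = (β + φ)/2 = (76.1 + 19.3)/2 = 47.7°, and the critical height
H_c = (4c/γ) · sinβ cosφ / [1 − cos(β − φ)]
    = (4·38.8/20.8) · sin76.1°·cos19.3° / [1 − cos(56.8°)]
    = 7.462 · 0.9707·0.9438 / [1 − 0.5476]
    = 7.462 · 0.9162 / 0.4524
    = 15.11 m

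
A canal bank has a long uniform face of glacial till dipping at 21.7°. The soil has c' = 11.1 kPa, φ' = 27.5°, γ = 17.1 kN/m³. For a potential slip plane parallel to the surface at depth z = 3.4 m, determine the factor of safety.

For an infinite slope with a slip plane parallel to the surface (no pore pressure): FS = [c' + γz cos²β tanφ'] / [γz sinβ cosβ].
γz = 17.1·3.4 = 58.14 kN/m²
Numerator = 11.1 + 58.14·cos²21.7°·tan27.5° = 11.1 + 58.14·0.8633·0.5206 = 37.228 kPa
Denominator = 58.14·sin21.7°·cos21.7° = 58.14·0.3697·0.9291 = 19.974 kPa
FS = 37.228 / 19.974 = 1.864

FS = 1.86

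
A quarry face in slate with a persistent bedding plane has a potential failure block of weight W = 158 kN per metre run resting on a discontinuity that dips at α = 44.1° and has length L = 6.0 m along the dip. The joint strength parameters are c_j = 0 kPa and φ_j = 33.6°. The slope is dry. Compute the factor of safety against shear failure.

FS = 0.69

Resolving the block weight along and normal to the plane and applying the Mohr–Coulomb strength on the joint:
N' = W cosα = 158·cos44.1° = 113.5 kN/m
Driving force T = W sinα = 158·sin44.1° = 110.0 kN/m
Resisting force R = c_j·L + N'·tanφ_j = 0·6.0 + 113.5·tan33.6° = 0.0 + 75.4 = 75.4 kN/m
FS = R / T = 75.4 / 110.0 = 0.686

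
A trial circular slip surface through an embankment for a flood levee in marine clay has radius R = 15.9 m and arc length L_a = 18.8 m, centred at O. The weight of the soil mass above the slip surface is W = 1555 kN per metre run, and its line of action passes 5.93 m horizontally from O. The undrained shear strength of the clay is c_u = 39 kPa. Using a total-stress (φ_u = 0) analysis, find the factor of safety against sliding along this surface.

FS = 1.26

Taking moments about the centre O, the resisting moment is provided by the undrained shear strength acting along the arc:
M_R = c_u·L_a·R = 39·18.80·15.9 = 11657.9 kN·m/m
M_D = W·d = 1555·5.93 = 9221.1 kN·m/m
FS = M_R / M_D = 11657.9 / 9221.1 = 1.264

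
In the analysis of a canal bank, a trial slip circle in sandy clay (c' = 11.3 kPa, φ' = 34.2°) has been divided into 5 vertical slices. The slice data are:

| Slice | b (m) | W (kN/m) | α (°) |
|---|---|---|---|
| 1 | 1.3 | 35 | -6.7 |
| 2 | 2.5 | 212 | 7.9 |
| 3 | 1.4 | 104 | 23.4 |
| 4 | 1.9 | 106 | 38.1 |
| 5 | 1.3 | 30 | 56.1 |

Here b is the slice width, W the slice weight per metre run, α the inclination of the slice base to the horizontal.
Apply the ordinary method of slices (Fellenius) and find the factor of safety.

Ordinary method of slices: FS = Σ[c'·Δl_i + (W_i cosα_i)·tanφ'] / Σ W_i sinα_i, with Δl_i = b_i / cosα_i.
Slice 1: Δl = 1.3/cos(-6.7°) = 1.309 m; N'_1 = 35·cos(-6.7°) = 34.8; c'Δl = 14.79; W sinα = -4.1
Slice 2: Δl = 2.5/cos7.9° = 2.524 m; N'_2 = 212·cos7.9° = 210.0; c'Δl = 28.52; W sinα = 29.1
Slice 3: Δl = 1.4/cos23.4° = 1.525 m; N'_3 = 104·cos23.4° = 95.4; c'Δl = 17.24; W sinα = 41.3
Slice 4: Δl = 1.9/cos38.1° = 2.414 m; N'_4 = 106·cos38.1° = 83.4; c'Δl = 27.28; W sinα = 65.4
Slice 5: Δl = 1.3/cos56.1° = 2.331 m; N'_5 = 30·cos56.1° = 16.7; c'Δl = 26.34; W sinα = 24.9
Σc'Δl = 114.2 kN/m; ΣN' = 440.3 kN/m; ΣW sinα = 156.7 kN/m
Resisting = 114.2 + 440.3·tan34.2° = 114.2 + 299.3 = 413.4 kN/m
FS = 413.4 / 156.7 = 2.639

FS = 2.64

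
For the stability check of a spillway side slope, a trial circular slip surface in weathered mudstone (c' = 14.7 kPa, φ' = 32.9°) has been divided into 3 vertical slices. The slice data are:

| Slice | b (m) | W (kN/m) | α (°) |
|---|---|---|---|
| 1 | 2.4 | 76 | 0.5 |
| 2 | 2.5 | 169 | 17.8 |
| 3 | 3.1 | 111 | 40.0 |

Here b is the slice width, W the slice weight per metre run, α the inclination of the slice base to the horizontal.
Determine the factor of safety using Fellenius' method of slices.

Ordinary method of slices: FS = Σ[c'·Δl_i + (W_i cosα_i)·tanφ'] / Σ W_i sinα_i, with Δl_i = b_i / cosα_i.
Slice 1: Δl = 2.4/cos0.5° = 2.400 m; N'_1 = 76·cos0.5° = 76.0; c'Δl = 35.28; W sinα = 0.7
Slice 2: Δl = 2.5/cos17.8° = 2.626 m; N'_2 = 169·cos17.8° = 160.9; c'Δl = 38.60; W sinα = 51.7
Slice 3: Δl = 3.1/cos40.0° = 4.047 m; N'_3 = 111·cos40.0° = 85.0; c'Δl = 59.49; W sinα = 71.3
Σc'Δl = 133.4 kN/m; ΣN' = 321.9 kN/m; ΣW sinα = 123.7 kN/m
Resisting = 133.4 + 321.9·tan32.9° = 133.4 + 208.3 = 341.6 kN/m
FS = 341.6 / 123.7 = 2.762

FS = 2.76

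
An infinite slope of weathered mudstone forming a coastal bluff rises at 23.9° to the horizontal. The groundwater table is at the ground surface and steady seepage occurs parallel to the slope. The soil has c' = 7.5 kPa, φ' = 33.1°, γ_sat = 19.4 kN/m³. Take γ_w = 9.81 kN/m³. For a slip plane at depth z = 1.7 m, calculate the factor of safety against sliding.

FS = 1.34

With seepage parallel to the slope and the water table at the surface, the effective normal stress on the slip plane uses the buoyant unit weight γ' = γ_sat − γ_w while the driving shear stress uses γ_sat:
FS = [c' + γ' z cos²β tanφ'] / [γ_sat z sinβ cosβ]
γ' = 19.4 − 9.81 = 9.59 kN/m³
Numerator = 7.5 + 9.59·1.7·cos²23.9°·tan33.1° = 7.5 + 9.59·1.7·0.8359·0.6519 = 16.383 kPa
Denominator = 19.4·1.7·sin23.9°·cos23.9° = 19.4·1.7·0.4051·0.9143 = 12.216 kPa
FS = 16.383 / 12.216 = 1.341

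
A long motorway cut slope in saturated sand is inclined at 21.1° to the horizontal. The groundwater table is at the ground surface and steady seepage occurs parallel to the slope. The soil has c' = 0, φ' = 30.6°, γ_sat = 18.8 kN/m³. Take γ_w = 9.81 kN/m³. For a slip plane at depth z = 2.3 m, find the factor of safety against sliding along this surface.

FS = 0.73

With seepage parallel to the slope and the water table at the surface, the effective normal stress on the slip plane uses the buoyant unit weight γ' = γ_sat − γ_w while the driving shear stress uses γ_sat:
FS = [c' + γ' z cos²β tanφ'] / [γ_sat z sinβ cosβ]
(For c' = 0 this reduces to FS = (γ'/γ_sat)·tanφ'/tanβ.)
γ' = 18.8 − 9.81 = 8.99 kN/m³
Numerator = 0.0 + 8.99·2.3·cos²21.1°·tan30.6° = 0.0 + 8.99·2.3·0.8704·0.5914 = 10.644 kPa
Denominator = 18.8·2.3·sin21.1°·cos21.1° = 18.8·2.3·0.3600·0.9330 = 14.523 kPa
FS = 10.644 / 14.523 = 0.733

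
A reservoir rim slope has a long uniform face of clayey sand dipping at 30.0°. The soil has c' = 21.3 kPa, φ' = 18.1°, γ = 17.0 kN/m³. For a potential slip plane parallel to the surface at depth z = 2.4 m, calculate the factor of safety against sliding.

For an infinite slope with a slip plane parallel to the surface (no pore pressure): FS = [c' + γz cos²β tanφ'] / [γz sinβ cosβ].
γz = 17.0·2.4 = 40.80 kN/m²
Numerator = 21.3 + 40.80·cos²30.0°·tan18.1° = 21.3 + 40.80·0.7500·0.3269 = 31.302 kPa
Denominator = 40.80·sin30.0°·cos30.0° = 40.80·0.5000·0.8660 = 17.667 kPa
FS = 31.302 / 17.667 = 1.772

FS = 1.77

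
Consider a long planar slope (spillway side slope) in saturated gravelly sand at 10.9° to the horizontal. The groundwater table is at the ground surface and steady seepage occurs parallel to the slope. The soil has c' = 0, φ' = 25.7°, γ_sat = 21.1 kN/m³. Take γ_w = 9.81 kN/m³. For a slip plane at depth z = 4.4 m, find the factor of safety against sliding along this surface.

With seepage parallel to the slope and the water table at the surface, the effective normal stress on the slip plane uses the buoyant unit weight γ' = γ_sat − γ_w while the driving shear stress uses γ_sat:
FS = [c' + γ' z cos²β tanφ'] / [γ_sat z sinβ cosβ]
(For c' = 0 this reduces to FS = (γ'/γ_sat)·tanφ'/tanβ.)
γ' = 21.1 − 9.81 = 11.29 kN/m³
Numerator = 0.0 + 11.29·4.4·cos²10.9°·tan25.7° = 0.0 + 11.29·4.4·0.9642·0.4813 = 23.053 kPa
Denominator = 21.1·4.4·sin10.9°·cos10.9° = 21.1·4.4·0.1891·0.9820 = 17.239 kPa
FS = 23.053 / 17.239 = 1.337

FS = 1.34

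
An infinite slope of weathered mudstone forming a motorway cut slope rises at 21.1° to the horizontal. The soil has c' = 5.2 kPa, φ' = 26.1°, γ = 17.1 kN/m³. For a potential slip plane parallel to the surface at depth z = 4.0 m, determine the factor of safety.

For an infinite slope with a slip plane parallel to the surface (no pore pressure): FS = [c' + γz cos²β tanφ'] / [γz sinβ cosβ].
γz = 17.1·4.0 = 68.40 kN/m²
Numerator = 5.2 + 68.40·cos²21.1°·tan26.1° = 5.2 + 68.40·0.8704·0.4899 = 34.366 kPa
Denominator = 68.40·sin21.1°·cos21.1° = 68.40·0.3600·0.9330 = 22.973 kPa
FS = 34.366 / 22.973 = 1.496

FS = 1.50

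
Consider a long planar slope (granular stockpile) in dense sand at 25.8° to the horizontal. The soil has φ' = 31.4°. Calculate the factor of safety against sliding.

For a dry cohesionless infinite slope the factor of safety is FS = tanφ' / tanβ.
FS = tan31.4° / tan25.8° = 0.6104 / 0.4834 = 1.263

FS = 1.26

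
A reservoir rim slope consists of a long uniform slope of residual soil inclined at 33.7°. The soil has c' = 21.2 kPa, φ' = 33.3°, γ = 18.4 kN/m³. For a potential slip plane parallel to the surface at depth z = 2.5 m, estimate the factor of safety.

FS = 1.98

For an infinite slope with a slip plane parallel to the surface (no pore pressure): FS = [c' + γz cos²β tanφ'] / [γz sinβ cosβ].
γz = 18.4·2.5 = 46.00 kN/m²
Numerator = 21.2 + 46.00·cos²33.7°·tan33.3° = 21.2 + 46.00·0.6921·0.6569 = 42.114 kPa
Denominator = 46.00·sin33.7°·cos33.7° = 46.00·0.5548·0.8320 = 21.234 kPa
FS = 42.114 / 21.234 = 1.983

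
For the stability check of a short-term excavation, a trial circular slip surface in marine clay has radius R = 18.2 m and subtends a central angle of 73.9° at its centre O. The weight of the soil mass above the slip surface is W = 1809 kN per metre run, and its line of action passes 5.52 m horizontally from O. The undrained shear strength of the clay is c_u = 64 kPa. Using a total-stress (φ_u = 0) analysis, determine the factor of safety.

FS = 2.74

Taking moments about the centre O, the resisting moment is provided by the undrained shear strength acting along the arc:
Arc length L_a = R·θ = 18.2·(73.9°·π/180) = 18.2·1.2898 = 23.47 m
M_R = c_u·L_a·R = 64·23.47·18.2 = 27342.9 kN·m/m
M_D = W·d = 1809·5.52 = 9985.7 kN·m/m
FS = M_R / M_D = 27342.9 / 9985.7 = 2.738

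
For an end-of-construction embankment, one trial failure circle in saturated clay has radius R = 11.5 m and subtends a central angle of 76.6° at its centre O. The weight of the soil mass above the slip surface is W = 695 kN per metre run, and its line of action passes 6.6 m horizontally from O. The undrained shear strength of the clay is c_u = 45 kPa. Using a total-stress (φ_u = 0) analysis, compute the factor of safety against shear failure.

FS = 1.73

Taking moments about the centre O, the resisting moment is provided by the undrained shear strength acting along the arc:
Arc length L_a = R·θ = 11.5·(76.6°·π/180) = 11.5·1.3369 = 15.37 m
M_R = c_u·L_a·R = 45·15.37·11.5 = 7956.4 kN·m/m
M_D = W·d = 695·6.6 = 4587.0 kN·m/m
FS = M_R / M_D = 7956.4 / 4587.0 = 1.735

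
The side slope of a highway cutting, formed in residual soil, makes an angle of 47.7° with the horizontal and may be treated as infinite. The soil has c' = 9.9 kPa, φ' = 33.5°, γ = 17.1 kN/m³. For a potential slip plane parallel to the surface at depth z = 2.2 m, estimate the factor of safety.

FS = 1.13

For an infinite slope with a slip plane parallel to the surface (no pore pressure): FS = [c' + γz cos²β tanφ'] / [γz sinβ cosβ].
γz = 17.1·2.2 = 37.62 kN/m²
Numerator = 9.9 + 37.62·cos²47.7°·tan33.5° = 9.9 + 37.62·0.4529·0.6619 = 21.178 kPa
Denominator = 37.62·sin47.7°·cos47.7° = 37.62·0.7396·0.6730 = 18.727 kPa
FS = 21.178 / 18.727 = 1.131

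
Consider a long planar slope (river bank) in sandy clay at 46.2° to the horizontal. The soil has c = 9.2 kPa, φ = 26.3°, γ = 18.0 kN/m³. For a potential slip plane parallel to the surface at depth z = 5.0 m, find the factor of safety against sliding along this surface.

For an infinite slope with a slip plane parallel to the surface (no pore pressure): FS = [c + γz cos²β tanφ] / [γz sinβ cosβ].
γz = 18.0·5.0 = 90.00 kN/m²
Numerator = 9.2 + 90.00·cos²46.2°·tan26.3° = 9.2 + 90.00·0.4791·0.4942 = 30.509 kPa
Denominator = 90.00·sin46.2°·cos46.2° = 90.00·0.7218·0.6921 = 44.961 kPa
FS = 30.509 / 44.961 = 0.679

FS = 0.68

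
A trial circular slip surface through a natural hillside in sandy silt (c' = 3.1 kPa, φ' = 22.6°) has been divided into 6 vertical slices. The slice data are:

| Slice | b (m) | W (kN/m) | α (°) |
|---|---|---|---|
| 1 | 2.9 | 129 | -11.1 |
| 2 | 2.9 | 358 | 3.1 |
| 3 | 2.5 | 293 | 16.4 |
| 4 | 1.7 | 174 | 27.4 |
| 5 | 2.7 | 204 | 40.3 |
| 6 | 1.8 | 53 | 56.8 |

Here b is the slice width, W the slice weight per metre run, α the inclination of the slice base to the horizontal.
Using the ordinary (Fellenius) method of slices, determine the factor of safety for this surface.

Ordinary method of slices: FS = Σ[c'·Δl_i + (W_i cosα_i)·tanφ'] / Σ W_i sinα_i, with Δl_i = b_i / cosα_i.
Slice 1: Δl = 2.9/cos(-11.1°) = 2.955 m; N'_1 = 129·cos(-11.1°) = 126.6; c'Δl = 9.16; W sinα = -24.8
Slice 2: Δl = 2.9/cos3.1° = 2.904 m; N'_2 = 358·cos3.1° = 357.5; c'Δl = 9.00; W sinα = 19.4
Slice 3: Δl = 2.5/cos16.4° = 2.606 m; N'_3 = 293·cos16.4° = 281.1; c'Δl = 8.08; W sinα = 82.7
Slice 4: Δl = 1.7/cos27.4° = 1.915 m; N'_4 = 174·cos27.4° = 154.5; c'Δl = 5.94; W sinα = 80.1
Slice 5: Δl = 2.7/cos40.3° = 3.540 m; N'_5 = 204·cos40.3° = 155.6; c'Δl = 10.97; W sinα = 131.9
Slice 6: Δl = 1.8/cos56.8° = 3.287 m; N'_6 = 53·cos56.8° = 29.0; c'Δl = 10.19; W sinα = 44.3
Σc'Δl = 53.3 kN/m; ΣN' = 1104.2 kN/m; ΣW sinα = 333.6 kN/m
Resisting = 53.3 + 1104.2·tan22.6° = 53.3 + 459.6 = 513.0 kN/m
FS = 513.0 / 333.6 = 1.538

FS = 1.54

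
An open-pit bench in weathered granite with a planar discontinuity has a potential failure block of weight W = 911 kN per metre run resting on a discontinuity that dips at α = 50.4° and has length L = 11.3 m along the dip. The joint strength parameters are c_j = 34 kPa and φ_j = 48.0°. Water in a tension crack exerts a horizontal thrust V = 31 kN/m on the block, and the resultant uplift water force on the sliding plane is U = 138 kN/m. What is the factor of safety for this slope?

FS = 1.18

Resolving the block weight along and normal to the plane and applying the Mohr–Coulomb strength on the joint:
N' = W cosα − U − V sinα = 911·cos50.4° − 138 − 31·sin50.4° = 418.8 kN/m
Driving force T = W sinα + V cosα = 911·sin50.4° + 31·cos50.4° = 721.7 kN/m
Resisting force R = c_j·L + N'·tanφ_j = 34·11.3 + 418.8·tan48.0° = 384.2 + 465.1 = 849.3 kN/m
FS = R / T = 849.3 / 721.7 = 1.177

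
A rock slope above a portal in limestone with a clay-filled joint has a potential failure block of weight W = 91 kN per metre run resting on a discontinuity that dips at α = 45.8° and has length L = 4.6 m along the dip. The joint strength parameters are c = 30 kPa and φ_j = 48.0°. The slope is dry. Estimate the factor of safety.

FS = 3.20

Resolving the block weight along and normal to the plane and applying the Mohr–Coulomb strength on the joint:
N' = W cosα = 91·cos45.8° = 63.4 kN/m
Driving force T = W sinα = 91·sin45.8° = 65.2 kN/m
Resisting force R = c·L + N'·tanφ_j = 30·4.6 + 63.4·tan48.0° = 138.0 + 70.5 = 208.5 kN/m
FS = R / T = 208.5 / 65.2 = 3.195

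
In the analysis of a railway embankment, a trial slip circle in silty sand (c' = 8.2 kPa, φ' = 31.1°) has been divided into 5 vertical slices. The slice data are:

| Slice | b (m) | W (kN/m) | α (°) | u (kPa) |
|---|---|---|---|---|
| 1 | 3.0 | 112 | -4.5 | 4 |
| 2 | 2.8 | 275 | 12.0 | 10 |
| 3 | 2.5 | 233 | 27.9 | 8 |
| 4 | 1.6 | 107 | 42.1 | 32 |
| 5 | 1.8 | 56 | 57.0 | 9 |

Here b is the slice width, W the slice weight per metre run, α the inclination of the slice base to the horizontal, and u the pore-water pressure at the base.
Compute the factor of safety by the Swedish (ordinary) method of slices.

Ordinary method of slices: FS = Σ[c'·Δl_i + (W_i cosα_i − u_i·Δl_i)·tanφ'] / Σ W_i sinα_i, with Δl_i = b_i / cosα_i.
Slice 1: Δl = 3.0/cos(-4.5°) = 3.009 m; N'_1 = 112·cos(-4.5°) − 4·3.009 = 99.6; c'Δl = 24.68; W sinα = -8.8
Slice 2: Δl = 2.8/cos12.0° = 2.863 m; N'_2 = 275·cos12.0° − 10·2.863 = 240.4; c'Δl = 23.47; W sinα = 57.2
Slice 3: Δl = 2.5/cos27.9° = 2.829 m; N'_3 = 233·cos27.9° − 8·2.829 = 183.3; c'Δl = 23.20; W sinα = 109.0
Slice 4: Δl = 1.6/cos42.1° = 2.156 m; N'_4 = 107·cos42.1° − 32·2.156 = 10.4; c'Δl = 17.68; W sinα = 71.7
Slice 5: Δl = 1.8/cos57.0° = 3.305 m; N'_5 = 56·cos57.0° − 9·3.305 = 0.8; c'Δl = 27.10; W sinα = 47.0
Σc'Δl = 116.1 kN/m; ΣN' = 534.4 kN/m; ΣW sinα = 276.1 kN/m
Resisting = 116.1 + 534.4·tan31.1° = 116.1 + 322.4 = 438.5 kN/m
FS = 438.5 / 276.1 = 1.588

FS = 1.59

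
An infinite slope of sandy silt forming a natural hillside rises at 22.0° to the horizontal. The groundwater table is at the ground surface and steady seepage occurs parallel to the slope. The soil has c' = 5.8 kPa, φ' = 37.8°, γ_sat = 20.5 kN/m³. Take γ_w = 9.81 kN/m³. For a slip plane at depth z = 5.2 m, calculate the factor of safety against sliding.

With seepage parallel to the slope and the water table at the surface, the effective normal stress on the slip plane uses the buoyant unit weight γ' = γ_sat − γ_w while the driving shear stress uses γ_sat:
FS = [c' + γ' z cos²β tanφ'] / [γ_sat z sinβ cosβ]
γ' = 20.5 − 9.81 = 10.69 kN/m³
Numerator = 5.8 + 10.69·5.2·cos²22.0°·tan37.8° = 5.8 + 10.69·5.2·0.8597·0.7757 = 42.868 kPa
Denominator = 20.5·5.2·sin22.0°·cos22.0° = 20.5·5.2·0.3746·0.9272 = 37.025 kPa
FS = 42.868 / 37.025 = 1.158

FS = 1.16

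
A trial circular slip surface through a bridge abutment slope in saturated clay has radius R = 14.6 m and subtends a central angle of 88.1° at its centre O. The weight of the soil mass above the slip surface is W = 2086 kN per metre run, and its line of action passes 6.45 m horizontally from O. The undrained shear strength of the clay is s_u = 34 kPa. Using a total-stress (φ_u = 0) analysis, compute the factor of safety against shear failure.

FS = 0.83

Taking moments about the centre O, the resisting moment is provided by the undrained shear strength acting along the arc:
Arc length L_a = R·θ = 14.6·(88.1°·π/180) = 14.6·1.5376 = 22.45 m
M_R = s_u·L_a·R = 34·22.45·14.6 = 11143.9 kN·m/m
M_D = W·d = 2086·6.45 = 13454.7 kN·m/m
FS = M_R / M_D = 11143.9 / 13454.7 = 0.828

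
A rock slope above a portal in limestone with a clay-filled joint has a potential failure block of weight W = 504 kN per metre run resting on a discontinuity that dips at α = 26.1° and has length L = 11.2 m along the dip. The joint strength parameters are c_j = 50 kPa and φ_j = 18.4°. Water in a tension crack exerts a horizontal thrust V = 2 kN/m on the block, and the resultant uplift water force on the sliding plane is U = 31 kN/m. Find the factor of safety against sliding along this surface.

FS = 3.13

Resolving the block weight along and normal to the plane and applying the Mohr–Coulomb strength on the joint:
N' = W cosα − U − V sinα = 504·cos26.1° − 31 − 2·sin26.1° = 420.7 kN/m
Driving force T = W sinα + V cosα = 504·sin26.1° + 2·cos26.1° = 223.5 kN/m
Resisting force R = c_j·L + N'·tanφ_j = 50·11.2 + 420.7·tan18.4° = 560.0 + 140.0 = 700.0 kN/m
FS = R / T = 700.0 / 223.5 = 3.131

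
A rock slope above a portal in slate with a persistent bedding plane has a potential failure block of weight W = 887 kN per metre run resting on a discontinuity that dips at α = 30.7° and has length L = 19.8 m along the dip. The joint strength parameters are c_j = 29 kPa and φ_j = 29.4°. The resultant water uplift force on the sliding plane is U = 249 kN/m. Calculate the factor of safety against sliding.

Resolving the block weight along and normal to the plane and applying the Mohr–Coulomb strength on the joint:
N' = W cosα − U = 887·cos30.7° − 249 = 513.7 kN/m
Driving force T = W sinα = 887·sin30.7° = 452.9 kN/m
Resisting force R = c_j·L + N'·tanφ_j = 29·19.8 + 513.7·tan29.4° = 574.2 + 289.4 = 863.6 kN/m
FS = R / T = 863.6 / 452.9 = 1.907

FS = 1.91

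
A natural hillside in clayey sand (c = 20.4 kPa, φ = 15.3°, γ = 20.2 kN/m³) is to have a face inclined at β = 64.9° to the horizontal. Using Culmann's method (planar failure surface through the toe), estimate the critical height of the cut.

H_c = 10.03 m

Culmann's analysis gives the critical failure plane at α_cr = (β + φ)/2 = (64.9 + 15.3)/2 = 40.1°, and the critical height
H_c = (4c/γ) · sinβ cosφ / [1 − cos(β − φ)]
    = (4·20.4/20.2) · sin64.9°·cos15.3° / [1 − cos(49.6°)]
    = 4.040 · 0.9056·0.9646 / [1 − 0.6481]
    = 4.040 · 0.8735 / 0.3519
    = 10.03 m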